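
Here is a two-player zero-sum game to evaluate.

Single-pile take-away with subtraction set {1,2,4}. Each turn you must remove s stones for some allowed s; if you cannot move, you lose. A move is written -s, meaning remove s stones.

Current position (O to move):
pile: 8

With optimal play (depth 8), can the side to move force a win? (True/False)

[8] O move#1: -1:-1/7, -2:+1/6*, -4:-1/4
[6] X move#2: -1:-1/5*, -2:-1/4, -4:-1/2
[5] O move#3: -1:-1/4, -2:+1/3*, -4:-1/1
[3] X move#4: -1:-1/2*, -2:-1/1
[2] O move#5: -1:-1/1, -2:+1/0*
[0] end (terminal -1, X#6); searched 8 to 8

O winning at [8]: True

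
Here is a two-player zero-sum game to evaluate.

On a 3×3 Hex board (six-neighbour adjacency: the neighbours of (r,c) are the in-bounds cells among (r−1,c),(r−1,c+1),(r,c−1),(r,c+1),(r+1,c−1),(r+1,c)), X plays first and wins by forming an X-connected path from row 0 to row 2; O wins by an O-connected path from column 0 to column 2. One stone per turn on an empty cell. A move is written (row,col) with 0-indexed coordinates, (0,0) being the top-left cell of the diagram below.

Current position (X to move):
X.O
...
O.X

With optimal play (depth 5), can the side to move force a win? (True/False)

ply 1, X at X.O/.../O.X | (0,1)=-1→XXO/.../O.X; (1,0)=-1→X.O/X../O.X; (1,1)=+1→X.O/.X./O.X*; (1,2)=-1→X.O/..X/O.X; (2,1)=-1→X.O/.../OXX
ply 2, O at X.O/.X./O.X | (0,1)=-1→XOO/.X./O.X*; (1,0)=-1→X.O/OX./O.X; (1,2)=-1→X.O/.XO/O.X; (2,1)=-1→X.O/.X./OOX
ply 3, X at XOO/.X./O.X | (1,0)=+1→XOO/XX./O.X*; (1,2)=-1→XOO/.XX/O.X; (2,1)=-1→XOO/.X./OXX
ply 4, O at XOO/XX./O.X | (1,2)=-1→XOO/XXO/O.X*; (2,1)=-1→XOO/XX./OOX
ply 5, X at XOO/XXO/O.X | (2,1)=+1→XOO/XXO/OXX*
ply 6: XOO/XXO/OXX is terminal -1 (O); from X.O/.../O.X depth 5

X winning at [X.O/.../O.X]: True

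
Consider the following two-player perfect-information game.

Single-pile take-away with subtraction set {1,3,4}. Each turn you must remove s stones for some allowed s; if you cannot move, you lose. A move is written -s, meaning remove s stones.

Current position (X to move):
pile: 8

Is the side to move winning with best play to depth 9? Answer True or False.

ply 1, X at 8 | -1=+1→7*; -3=-1→5; -4=-1→4
ply 2, O at 7 | -1=-1→6*; -3=-1→4; -4=-1→3
ply 3, X at 6 | -1=-1→5; -3=-1→3; -4=+1→2*
ply 4, O at 2 | -1=-1→1*
ply 5, X at 1 | -1=+1→0*
ply 6: 0 is terminal -1 (O); from 8 depth 9

X winning at [8]: True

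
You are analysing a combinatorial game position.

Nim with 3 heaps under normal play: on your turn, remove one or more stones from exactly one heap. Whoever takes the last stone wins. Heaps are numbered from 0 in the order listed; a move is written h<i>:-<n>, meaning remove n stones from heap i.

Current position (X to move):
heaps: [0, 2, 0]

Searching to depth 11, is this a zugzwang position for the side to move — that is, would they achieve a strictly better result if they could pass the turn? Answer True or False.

zugzwang((0,2,0), X) = False

ply 1, X at (0,2,0) | h1:-1=-1→(0,1,0); h1:-2=+1→(0,0,0)*
ply 2: (0,0,0) is terminal -1 (O); from (0,2,0) depth 11
if X skipped the turn, O would face:
~ ply 1, O at (0,2,0) | h1:-1=-1→(0,1,0); h1:-2=+1→(0,0,0)*
~ ply 2: (0,0,0) is terminal -1 (X); from (0,2,0) depth 11
compare (X): move=+1 vs pass=-1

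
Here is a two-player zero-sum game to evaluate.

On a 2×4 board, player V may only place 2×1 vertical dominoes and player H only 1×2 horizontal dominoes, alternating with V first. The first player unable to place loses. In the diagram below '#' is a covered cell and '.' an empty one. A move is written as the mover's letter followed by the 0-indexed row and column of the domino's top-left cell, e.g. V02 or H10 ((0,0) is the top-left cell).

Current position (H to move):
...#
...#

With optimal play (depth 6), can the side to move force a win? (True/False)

p1 H@[...#/...#]: H00[##.#/...#]+1* H01[.###/...#]+1 H10[...#/##.#]+1 H11[...#/.###]+1
p2 V@[##.#/...#]: V02[####/..##]-1*
p3 H@[####/..##]: H10[####/####]+1*
p4 V@[####/####] terminal -1; root [...#/...#] d6

H winning at [...#/...#]: True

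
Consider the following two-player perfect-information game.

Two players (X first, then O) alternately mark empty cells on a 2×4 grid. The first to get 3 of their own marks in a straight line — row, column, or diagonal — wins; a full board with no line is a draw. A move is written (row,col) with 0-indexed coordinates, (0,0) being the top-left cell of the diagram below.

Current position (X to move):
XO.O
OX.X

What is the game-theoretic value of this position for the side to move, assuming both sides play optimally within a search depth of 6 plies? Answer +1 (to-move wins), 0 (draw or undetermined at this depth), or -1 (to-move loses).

value(XO.O/OX.X, X) = +1

p1 X@[XO.O/OX.X]: (0,2)[XOXO/OX.X]+0 (1,2)[XO.O/OXXX]+1*
p2 O@[XO.O/OXXX] terminal -1; root [XO.O/OX.X] d6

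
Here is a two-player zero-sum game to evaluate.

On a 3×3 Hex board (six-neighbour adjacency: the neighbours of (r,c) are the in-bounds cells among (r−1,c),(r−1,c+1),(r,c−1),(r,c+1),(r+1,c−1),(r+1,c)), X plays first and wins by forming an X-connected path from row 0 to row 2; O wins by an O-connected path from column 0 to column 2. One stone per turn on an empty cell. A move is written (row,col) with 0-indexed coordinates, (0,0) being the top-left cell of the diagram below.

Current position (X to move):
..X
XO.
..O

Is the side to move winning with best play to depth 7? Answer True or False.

[..X/XO./..O] X move#1: (0,0):-1/X.X/XO./..O, (0,1):-1/.XX/XO./..O, (1,2):+1/..X/XOX/..O*, (2,0):+1/..X/XO./X.O, (2,1):+1/..X/XO./.XO
[..X/XOX/..O] O move#2: (0,0):-1/O.X/XOX/..O*, (0,1):-1/.OX/XOX/..O, (2,0):-1/..X/XOX/O.O, (2,1):-1/..X/XOX/.OO
[O.X/XOX/..O] X move#3: (0,1):+1/OXX/XOX/..O*, (2,0):+1/O.X/XOX/X.O, (2,1):+1/O.X/XOX/.XO
[OXX/XOX/..O] O move#4: (2,0):-1/OXX/XOX/O.O*, (2,1):-1/OXX/XOX/.OO
[OXX/XOX/O.O] X move#5: (2,1):+1/OXX/XOX/OXO*
[OXX/XOX/OXO] end (terminal -1, O#6); searched ..X/XO./..O to 7

X winning at [..X/XO./..O]: True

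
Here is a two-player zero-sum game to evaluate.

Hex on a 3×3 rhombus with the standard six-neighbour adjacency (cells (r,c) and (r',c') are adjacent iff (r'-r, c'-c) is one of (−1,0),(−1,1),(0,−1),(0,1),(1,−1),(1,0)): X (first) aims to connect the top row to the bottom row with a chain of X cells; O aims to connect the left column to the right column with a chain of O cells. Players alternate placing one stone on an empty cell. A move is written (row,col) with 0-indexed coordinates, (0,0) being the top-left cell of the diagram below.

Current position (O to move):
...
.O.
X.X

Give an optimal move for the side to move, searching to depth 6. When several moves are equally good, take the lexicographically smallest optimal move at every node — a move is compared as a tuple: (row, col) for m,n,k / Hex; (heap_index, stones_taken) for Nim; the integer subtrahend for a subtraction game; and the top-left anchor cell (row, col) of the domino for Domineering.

O's best at [.../.O./X.X]: (0,0)

p1 O@[.../.O./X.X]: (0,0)[O../.O./X.X]+1* (0,1)[.O./.O./X.X]+1 (0,2)[..O/.O./X.X]-1 (1,0)[.../OO./X.X]+1 (1,2)[.../.OO/X.X]-1 (2,1)[.../.O./XOX]-1
p2 X@[O../.O./X.X]: (0,1)[OX./.O./X.X]-1* (0,2)[O.X/.O./X.X]-1 (1,0)[O../XO./X.X]-1 (1,2)[O../.OX/X.X]-1 (2,1)[O../.O./XXX]-1
p3 O@[OX./.O./X.X]: (0,2)[OXO/.O./X.X]-1 (1,0)[OX./OO./X.X]+1* (1,2)[OX./.OO/X.X]-1 (2,1)[OX./.O./XOX]-1
p4 X@[OX./OO./X.X]: (0,2)[OXX/OO./X.X]-1* (1,2)[OX./OOX/X.X]-1 (2,1)[OX./OO./XXX]-1
p5 O@[OXX/OO./X.X]: (1,2)[OXX/OOO/X.X]+1* (2,1)[OXX/OO./XOX]-1
p6 X@[OXX/OOO/X.X] terminal -1; root [.../.O./X.X] d6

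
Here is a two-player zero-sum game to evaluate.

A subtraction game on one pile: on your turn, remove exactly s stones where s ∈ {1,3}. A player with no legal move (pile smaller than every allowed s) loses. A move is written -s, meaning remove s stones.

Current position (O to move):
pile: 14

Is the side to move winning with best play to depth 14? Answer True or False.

O winning at [14]: False

[14] O move#1: -1:-1/13*, -3:-1/11
[13] X move#2: -1:+1/12*, -3:+1/10
[12] O move#3: -1:-1/11*, -3:-1/9
[11] X move#4: -1:+1/10*, -3:+1/8
[10] O move#5: -1:-1/9*, -3:-1/7
[9] X move#6: -1:+1/8*, -3:+1/6
[8] O move#7: -1:-1/7*, -3:-1/5
[7] X move#8: -1:+1/6*, -3:+1/4
[6] O move#9: -1:-1/5*, -3:-1/3
[5] X move#10: -1:+1/4*, -3:+1/2
[4] O move#11: -1:-1/3*, -3:-1/1
[3] X move#12: -1:+1/2*, -3:+1/0
[2] O move#13: -1:-1/1*
[1] X move#14: -1:+1/0*
[0] end (terminal -1, O#15); searched 14 to 14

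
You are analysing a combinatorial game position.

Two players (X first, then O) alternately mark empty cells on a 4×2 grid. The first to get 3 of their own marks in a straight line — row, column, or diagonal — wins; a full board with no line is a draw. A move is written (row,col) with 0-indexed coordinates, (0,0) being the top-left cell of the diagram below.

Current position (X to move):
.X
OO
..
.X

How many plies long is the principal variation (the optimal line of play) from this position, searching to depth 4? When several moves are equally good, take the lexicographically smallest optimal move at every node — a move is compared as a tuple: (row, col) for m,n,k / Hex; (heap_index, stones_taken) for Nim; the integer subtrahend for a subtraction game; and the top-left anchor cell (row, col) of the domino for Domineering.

PV length from [.X/OO/../.X]: 4 plies

p1 X@[.X/OO/../.X]: (0,0)[XX/OO/../.X]+0* (2,0)[.X/OO/X./.X]+0 (2,1)[.X/OO/.X/.X]-1 (3,0)[.X/OO/../XX]+0
p2 O@[XX/OO/../.X]: (2,0)[XX/OO/O./.X]+0* (2,1)[XX/OO/.O/.X]+0 (3,0)[XX/OO/../OX]+0
p3 X@[XX/OO/O./.X]: (2,1)[XX/OO/OX/.X]-1 (3,0)[XX/OO/O./XX]+0*
p4 O@[XX/OO/O./XX]: (2,1)[XX/OO/OO/XX]+0*
p5 X@[XX/OO/OO/XX] terminal +0; root [.X/OO/../.X] d4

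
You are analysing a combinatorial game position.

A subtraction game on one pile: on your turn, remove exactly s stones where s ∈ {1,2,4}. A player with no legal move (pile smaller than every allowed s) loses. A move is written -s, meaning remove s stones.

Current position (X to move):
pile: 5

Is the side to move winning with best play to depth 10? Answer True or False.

ply 1, X at 5 | -1=-1→4; -2=+1→3*; -4=-1→1
ply 2, O at 3 | -1=-1→2*; -2=-1→1
ply 3, X at 2 | -1=-1→1; -2=+1→0*
ply 4: 0 is terminal -1 (O); from 5 depth 10

X winning at [5]: True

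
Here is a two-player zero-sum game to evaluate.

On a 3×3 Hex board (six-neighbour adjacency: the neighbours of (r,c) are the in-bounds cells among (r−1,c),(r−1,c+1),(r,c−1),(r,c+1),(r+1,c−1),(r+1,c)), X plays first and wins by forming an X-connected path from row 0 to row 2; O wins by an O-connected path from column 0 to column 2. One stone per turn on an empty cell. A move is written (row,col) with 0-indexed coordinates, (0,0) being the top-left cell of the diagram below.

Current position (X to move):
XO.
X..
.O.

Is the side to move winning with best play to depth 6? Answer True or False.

ply 1, X at XO./X../.O. | (0,2)=-1→XOX/X../.O.; (1,1)=-1→XO./XX./.O.; (1,2)=+1→XO./X.X/.O.*; (2,0)=+1→XO./X../XO.; (2,2)=+1→XO./X../.OX
ply 2, O at XO./X.X/.O. | (0,2)=-1→XOO/X.X/.O.*; (1,1)=-1→XO./XOX/.O.; (2,0)=-1→XO./X.X/OO.; (2,2)=-1→XO./X.X/.OO
ply 3, X at XOO/X.X/.O. | (1,1)=+1→XOO/XXX/.O.*; (2,0)=+1→XOO/X.X/XO.; (2,2)=+1→XOO/X.X/.OX
ply 4, O at XOO/XXX/.O. | (2,0)=-1→XOO/XXX/OO.*; (2,2)=-1→XOO/XXX/.OO
ply 5, X at XOO/XXX/OO. | (2,2)=+1→XOO/XXX/OOX*
ply 6: XOO/XXX/OOX is terminal -1 (O); from XO./X../.O. depth 6

X winning at [XO./X../.O.]: True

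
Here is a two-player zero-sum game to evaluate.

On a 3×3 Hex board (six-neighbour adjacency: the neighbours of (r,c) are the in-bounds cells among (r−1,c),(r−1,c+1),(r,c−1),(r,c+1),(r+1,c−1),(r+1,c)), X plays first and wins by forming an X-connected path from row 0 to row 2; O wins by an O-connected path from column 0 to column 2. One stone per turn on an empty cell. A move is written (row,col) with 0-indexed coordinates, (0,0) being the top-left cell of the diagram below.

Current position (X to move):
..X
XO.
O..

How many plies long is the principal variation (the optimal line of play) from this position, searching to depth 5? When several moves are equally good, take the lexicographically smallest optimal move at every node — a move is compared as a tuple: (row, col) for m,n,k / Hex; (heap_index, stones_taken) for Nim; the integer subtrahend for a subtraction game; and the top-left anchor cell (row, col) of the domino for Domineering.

[..X/XO./O..] X move#1: (0,0):-1/X.X/XO./O.., (0,1):-1/.XX/XO./O.., (1,2):+1/..X/XOX/O..*, (2,1):-1/..X/XO./OX., (2,2):-1/..X/XO./O.X
[..X/XOX/O..] O move#2: (0,0):-1/O.X/XOX/O..*, (0,1):-1/.OX/XOX/O.., (2,1):-1/..X/XOX/OO., (2,2):-1/..X/XOX/O.O
[O.X/XOX/O..] X move#3: (0,1):+1/OXX/XOX/O..*, (2,1):+1/O.X/XOX/OX., (2,2):+1/O.X/XOX/O.X
[OXX/XOX/O..] O move#4: (2,1):-1/OXX/XOX/OO.*, (2,2):-1/OXX/XOX/O.O
[OXX/XOX/OO.] X move#5: (2,2):+1/OXX/XOX/OOX*
[OXX/XOX/OOX] end (terminal -1, O#6); searched ..X/XO./O.. to 5

PV length from [..X/XO./O..]: 5 plies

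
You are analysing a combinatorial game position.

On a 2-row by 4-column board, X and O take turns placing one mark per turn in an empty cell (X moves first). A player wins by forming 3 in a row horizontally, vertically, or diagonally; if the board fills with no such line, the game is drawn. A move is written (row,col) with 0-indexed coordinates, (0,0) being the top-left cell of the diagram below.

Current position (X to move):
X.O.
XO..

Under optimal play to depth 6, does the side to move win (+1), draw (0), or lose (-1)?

[X.O./XO..] X move#1: (0,1):+0/XXO./XO..*, (0,3):+0/X.OX/XO.., (1,2):+0/X.O./XOX., (1,3):+0/X.O./XO.X
[XXO./XO..] O move#2: (0,3):+0/XXOO/XO..*, (1,2):+0/XXO./XOO., (1,3):+0/XXO./XO.O
[XXOO/XO..] X move#3: (1,2):+0/XXOO/XOX.*, (1,3):+0/XXOO/XO.X
[XXOO/XOX.] O move#4: (1,3):+0/XXOO/XOXO*
[XXOO/XOXO] end (terminal +0, X#5); searched X.O./XO.. to 6

value(X.O./XO.., X) = 0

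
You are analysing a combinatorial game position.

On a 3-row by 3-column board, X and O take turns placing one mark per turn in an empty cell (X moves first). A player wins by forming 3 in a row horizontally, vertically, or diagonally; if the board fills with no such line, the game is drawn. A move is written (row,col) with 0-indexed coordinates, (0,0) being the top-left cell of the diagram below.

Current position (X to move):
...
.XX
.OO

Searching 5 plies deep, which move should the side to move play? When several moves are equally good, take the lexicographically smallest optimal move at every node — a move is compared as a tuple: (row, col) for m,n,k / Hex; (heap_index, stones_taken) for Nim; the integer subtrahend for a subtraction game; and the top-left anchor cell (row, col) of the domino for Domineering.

[.../.XX/.OO] X move#1: (0,0):-1/X../.XX/.OO, (0,1):-1/.X./.XX/.OO, (0,2):-1/..X/.XX/.OO, (1,0):+1/.../XXX/.OO*, (2,0):+1/.../.XX/XOO
[.../XXX/.OO] end (terminal -1, O#2); searched .../.XX/.OO to 5

X's best at [.../.XX/.OO]: (1,0)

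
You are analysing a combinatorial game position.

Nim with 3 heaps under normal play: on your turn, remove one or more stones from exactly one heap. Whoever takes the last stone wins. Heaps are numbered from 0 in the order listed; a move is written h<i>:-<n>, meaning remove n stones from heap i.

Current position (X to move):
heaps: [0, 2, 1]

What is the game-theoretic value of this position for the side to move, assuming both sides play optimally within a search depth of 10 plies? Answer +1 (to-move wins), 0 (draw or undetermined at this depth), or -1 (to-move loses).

value((0,2,1), X) = +1

ply 1, X at (0,2,1) | h1:-1=+1→(0,1,1)*; h1:-2=-1→(0,0,1); h2:-1=-1→(0,2,0)
ply 2, O at (0,1,1) | h1:-1=-1→(0,0,1)*; h2:-1=-1→(0,1,0)
ply 3, X at (0,0,1) | h2:-1=+1→(0,0,0)*
ply 4: (0,0,0) is terminal -1 (O); from (0,2,1) depth 10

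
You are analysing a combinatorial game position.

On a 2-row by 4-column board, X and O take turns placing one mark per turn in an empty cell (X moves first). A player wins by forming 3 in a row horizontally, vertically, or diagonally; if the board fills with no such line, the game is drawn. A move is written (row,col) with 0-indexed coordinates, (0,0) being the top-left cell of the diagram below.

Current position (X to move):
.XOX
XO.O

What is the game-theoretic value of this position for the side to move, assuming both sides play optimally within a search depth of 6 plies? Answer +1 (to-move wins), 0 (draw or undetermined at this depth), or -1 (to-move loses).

value(.XOX/XO.O, X) = 0

ply 1, X at .XOX/XO.O | (0,0)=-1→XXOX/XO.O; (1,2)=+0→.XOX/XOXO*
ply 2, O at .XOX/XOXO | (0,0)=+0→OXOX/XOXO*
ply 3: OXOX/XOXO is terminal +0 (X); from .XOX/XO.O depth 6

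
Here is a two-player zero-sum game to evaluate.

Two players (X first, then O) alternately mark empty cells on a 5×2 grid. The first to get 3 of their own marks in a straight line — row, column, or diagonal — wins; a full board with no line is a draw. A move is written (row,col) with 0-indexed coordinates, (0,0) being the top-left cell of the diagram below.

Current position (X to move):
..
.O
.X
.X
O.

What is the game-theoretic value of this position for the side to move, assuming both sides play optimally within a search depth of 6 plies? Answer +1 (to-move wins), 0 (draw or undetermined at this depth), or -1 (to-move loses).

ply 1, X at ../.O/.X/.X/O. | (0,0)=+0→X./.O/.X/.X/O.; (0,1)=+0→.X/.O/.X/.X/O.; (1,0)=+1→../XO/.X/.X/O.*; (2,0)=+1→../.O/XX/.X/O.; (3,0)=+0→../.O/.X/XX/O.; (4,1)=+1→../.O/.X/.X/OX
ply 2, O at ../XO/.X/.X/O. | (0,0)=-1→O./XO/.X/.X/O.*; (0,1)=-1→.O/XO/.X/.X/O.; (2,0)=-1→../XO/OX/.X/O.; (3,0)=-1→../XO/.X/OX/O.; (4,1)=-1→../XO/.X/.X/OO
ply 3, X at O./XO/.X/.X/O. | (0,1)=+0→OX/XO/.X/.X/O.; (2,0)=+1→O./XO/XX/.X/O.*; (3,0)=+1→O./XO/.X/XX/O.; (4,1)=+1→O./XO/.X/.X/OX
ply 4, O at O./XO/XX/.X/O. | (0,1)=-1→OO/XO/XX/.X/O.*; (3,0)=-1→O./XO/XX/OX/O.; (4,1)=-1→O./XO/XX/.X/OO
ply 5, X at OO/XO/XX/.X/O. | (3,0)=+1→OO/XO/XX/XX/O.*; (4,1)=+1→OO/XO/XX/.X/OX
ply 6: OO/XO/XX/XX/O. is terminal -1 (O); from ../.O/.X/.X/O. depth 6

value(../.O/.X/.X/O., X) = +1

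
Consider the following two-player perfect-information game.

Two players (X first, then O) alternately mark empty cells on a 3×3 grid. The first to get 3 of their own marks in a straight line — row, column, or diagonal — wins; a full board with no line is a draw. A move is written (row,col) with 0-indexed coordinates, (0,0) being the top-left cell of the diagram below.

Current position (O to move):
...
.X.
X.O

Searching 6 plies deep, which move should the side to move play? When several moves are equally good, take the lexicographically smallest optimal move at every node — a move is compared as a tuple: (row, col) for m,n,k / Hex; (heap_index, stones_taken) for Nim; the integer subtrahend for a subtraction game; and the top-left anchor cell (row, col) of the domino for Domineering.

O's best at [.../.X./X.O]: (0,2)

[.../.X./X.O] O move#1: (0,0):-1/O../.X./X.O, (0,1):-1/.O./.X./X.O, (0,2):+0/..O/.X./X.O*, (1,0):-1/.../OX./X.O, (1,2):-1/.../.XO/X.O, (2,1):-1/.../.X./XOO
[..O/.X./X.O] X move#2: (0,0):-1/X.O/.X./X.O, (0,1):-1/.XO/.X./X.O, (1,0):-1/..O/XX./X.O, (1,2):+0/..O/.XX/X.O*, (2,1):-1/..O/.X./XXO
[..O/.XX/X.O] O move#3: (0,0):-1/O.O/.XX/X.O, (0,1):-1/.OO/.XX/X.O, (1,0):+0/..O/OXX/X.O*, (2,1):-1/..O/.XX/XOO
[..O/OXX/X.O] X move#4: (0,0):+0/X.O/OXX/X.O*, (0,1):+0/.XO/OXX/X.O, (2,1):+0/..O/OXX/XXO
[X.O/OXX/X.O] O move#5: (0,1):+0/XOO/OXX/X.O*, (2,1):+0/X.O/OXX/XOO
[XOO/OXX/X.O] X move#6: (2,1):+0/XOO/OXX/XXO*
[XOO/OXX/XXO] end (terminal +0, O#7); searched .../.X./X.O to 6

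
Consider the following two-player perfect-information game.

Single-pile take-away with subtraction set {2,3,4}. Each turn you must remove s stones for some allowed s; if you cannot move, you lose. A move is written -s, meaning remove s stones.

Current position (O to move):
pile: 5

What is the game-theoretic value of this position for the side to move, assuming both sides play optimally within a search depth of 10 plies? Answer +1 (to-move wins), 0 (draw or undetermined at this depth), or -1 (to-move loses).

value(5, O) = +1

[5] O move#1: -2:-1/3, -3:-1/2, -4:+1/1*
[1] end (terminal -1, X#2); searched 5 to 10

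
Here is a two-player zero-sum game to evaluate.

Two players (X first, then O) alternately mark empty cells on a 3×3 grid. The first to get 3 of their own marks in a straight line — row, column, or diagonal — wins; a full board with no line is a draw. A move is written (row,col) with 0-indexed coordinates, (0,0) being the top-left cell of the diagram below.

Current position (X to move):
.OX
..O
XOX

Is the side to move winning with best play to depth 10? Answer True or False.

X winning at [.OX/..O/XOX]: True

p1 X@[.OX/..O/XOX]: (0,0)[XOX/..O/XOX]-1 (1,0)[.OX/X.O/XOX]-1 (1,1)[.OX/.XO/XOX]+1*
p2 O@[.OX/.XO/XOX] terminal -1; root [.OX/..O/XOX] d10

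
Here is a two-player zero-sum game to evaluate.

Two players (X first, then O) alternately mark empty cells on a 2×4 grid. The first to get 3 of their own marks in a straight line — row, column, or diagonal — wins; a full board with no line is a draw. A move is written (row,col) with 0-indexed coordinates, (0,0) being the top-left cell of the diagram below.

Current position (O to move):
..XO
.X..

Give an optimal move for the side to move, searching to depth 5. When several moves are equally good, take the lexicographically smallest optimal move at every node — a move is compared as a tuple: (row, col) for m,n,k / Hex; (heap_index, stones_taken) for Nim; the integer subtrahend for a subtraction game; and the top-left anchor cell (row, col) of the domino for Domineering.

O's best at [..XO/.X..]: (1,0)

p1 O@[..XO/.X..]: (0,0)[O.XO/.X..]-1 (0,1)[.OXO/.X..]-1 (1,0)[..XO/OX..]+0* (1,2)[..XO/.XO.]+0 (1,3)[..XO/.X.O]+0
p2 X@[..XO/OX..]: (0,0)[X.XO/OX..]+0* (0,1)[.XXO/OX..]+0 (1,2)[..XO/OXX.]+0 (1,3)[..XO/OX.X]+0
p3 O@[X.XO/OX..]: (0,1)[XOXO/OX..]+0* (1,2)[X.XO/OXO.]-1 (1,3)[X.XO/OX.O]-1
p4 X@[XOXO/OX..]: (1,2)[XOXO/OXX.]+0* (1,3)[XOXO/OX.X]+0
p5 O@[XOXO/OXX.]: (1,3)[XOXO/OXXO]+0*
p6 X@[XOXO/OXXO] terminal +0; root [..XO/.X..] d5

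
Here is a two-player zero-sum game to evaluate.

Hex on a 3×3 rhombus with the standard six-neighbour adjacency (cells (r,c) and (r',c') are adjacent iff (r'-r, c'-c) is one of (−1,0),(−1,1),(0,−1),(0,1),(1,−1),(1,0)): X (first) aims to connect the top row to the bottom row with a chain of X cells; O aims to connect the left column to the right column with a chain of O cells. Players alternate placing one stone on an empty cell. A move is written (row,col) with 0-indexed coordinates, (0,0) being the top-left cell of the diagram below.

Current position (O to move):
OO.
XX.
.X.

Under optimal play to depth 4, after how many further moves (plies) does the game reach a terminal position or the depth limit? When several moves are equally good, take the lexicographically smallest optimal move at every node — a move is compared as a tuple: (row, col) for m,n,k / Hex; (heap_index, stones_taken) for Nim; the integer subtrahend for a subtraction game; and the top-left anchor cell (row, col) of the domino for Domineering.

PV length from [OO./XX./.X.]: 1 ply

p1 O@[OO./XX./.X.]: (0,2)[OOO/XX./.X.]+1* (1,2)[OO./XXO/.X.]-1 (2,0)[OO./XX./OX.]-1 (2,2)[OO./XX./.XO]-1
p2 X@[OOO/XX./.X.] terminal -1; root [OO./XX./.X.] d4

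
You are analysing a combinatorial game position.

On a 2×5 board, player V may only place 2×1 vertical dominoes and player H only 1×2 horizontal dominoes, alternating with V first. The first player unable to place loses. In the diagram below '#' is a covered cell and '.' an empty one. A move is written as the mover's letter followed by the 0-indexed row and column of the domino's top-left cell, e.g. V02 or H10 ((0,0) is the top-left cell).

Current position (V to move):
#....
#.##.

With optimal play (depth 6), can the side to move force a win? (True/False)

[#..../#.##.] V move#1: V01:-1/##.../####.*, V04:-1/#...#/#.###
[##.../####.] H move#2: H02:-1/####./####., H03:+1/##.##/####.*
[##.##/####.] end (terminal -1, V#3); searched #..../#.##. to 6

V winning at [#..../#.##.]: False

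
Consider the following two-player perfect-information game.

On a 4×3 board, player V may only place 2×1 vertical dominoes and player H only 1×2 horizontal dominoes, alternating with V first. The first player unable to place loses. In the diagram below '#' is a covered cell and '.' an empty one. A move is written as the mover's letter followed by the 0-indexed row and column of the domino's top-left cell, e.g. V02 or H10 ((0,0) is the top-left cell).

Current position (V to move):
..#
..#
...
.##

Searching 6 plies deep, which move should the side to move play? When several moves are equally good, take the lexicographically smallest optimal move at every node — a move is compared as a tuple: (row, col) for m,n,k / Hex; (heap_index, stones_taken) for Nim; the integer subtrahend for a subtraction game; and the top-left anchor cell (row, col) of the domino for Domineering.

V's best at [..#/..#/.../.##]: V00

ply 1, V at ..#/..#/.../.## | V00=+1→#.#/#.#/.../.##*; V01=+1→.##/.##/.../.##; V10=+1→..#/#.#/#../.##; V11=+1→..#/.##/.#./.##; V20=-1→..#/..#/#../###
ply 2, H at #.#/#.#/.../.## | H20=-1→#.#/#.#/##./.##*; H21=-1→#.#/#.#/.##/.##
ply 3, V at #.#/#.#/##./.## | V01=+1→###/###/##./.##*
ply 4: ###/###/##./.## is terminal -1 (H); from ..#/..#/.../.## depth 6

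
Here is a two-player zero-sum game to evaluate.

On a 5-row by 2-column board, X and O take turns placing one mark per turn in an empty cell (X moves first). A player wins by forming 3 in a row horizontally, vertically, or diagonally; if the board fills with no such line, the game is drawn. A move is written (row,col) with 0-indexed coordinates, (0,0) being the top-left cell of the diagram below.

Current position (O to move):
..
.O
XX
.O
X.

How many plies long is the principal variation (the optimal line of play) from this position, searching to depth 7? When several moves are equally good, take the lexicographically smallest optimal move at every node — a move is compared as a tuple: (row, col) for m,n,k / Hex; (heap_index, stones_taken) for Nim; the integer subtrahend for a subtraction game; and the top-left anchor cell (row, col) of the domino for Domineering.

PV length from [../.O/XX/.O/X.]: 5 plies

[../.O/XX/.O/X.] O move#1: (0,0):-1/O./.O/XX/.O/X., (0,1):-1/.O/.O/XX/.O/X., (1,0):-1/../OO/XX/.O/X., (3,0):+0/../.O/XX/OO/X.*, (4,1):-1/../.O/XX/.O/XO
[../.O/XX/OO/X.] X move#2: (0,0):+0/X./.O/XX/OO/X.*, (0,1):+0/.X/.O/XX/OO/X., (1,0):+0/../XO/XX/OO/X., (4,1):+0/../.O/XX/OO/XX
[X./.O/XX/OO/X.] O move#3: (0,1):-1/XO/.O/XX/OO/X., (1,0):+0/X./OO/XX/OO/X.*, (4,1):-1/X./.O/XX/OO/XO
[X./OO/XX/OO/X.] X move#4: (0,1):+0/XX/OO/XX/OO/X.*, (4,1):+0/X./OO/XX/OO/XX
[XX/OO/XX/OO/X.] O move#5: (4,1):+0/XX/OO/XX/OO/XO*
[XX/OO/XX/OO/XO] end (terminal +0, X#6); searched ../.O/XX/.O/X. to 7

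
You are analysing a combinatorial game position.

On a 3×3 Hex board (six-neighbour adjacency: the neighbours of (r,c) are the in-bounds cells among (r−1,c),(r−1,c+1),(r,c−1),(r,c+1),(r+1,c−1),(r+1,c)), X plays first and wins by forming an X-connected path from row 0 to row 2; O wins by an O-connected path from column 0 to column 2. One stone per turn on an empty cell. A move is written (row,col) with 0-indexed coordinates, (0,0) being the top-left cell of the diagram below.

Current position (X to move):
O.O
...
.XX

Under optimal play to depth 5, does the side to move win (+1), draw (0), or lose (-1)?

value(O.O/.../.XX, X) = -1

ply 1, X at O.O/.../.XX | (0,1)=-1→OXO/.../.XX*; (1,0)=-1→O.O/X../.XX; (1,1)=-1→O.O/.X./.XX; (1,2)=-1→O.O/..X/.XX; (2,0)=-1→O.O/.../XXX
ply 2, O at OXO/.../.XX | (1,0)=-1→OXO/O../.XX; (1,1)=+1→OXO/.O./.XX*; (1,2)=-1→OXO/..O/.XX; (2,0)=-1→OXO/.../OXX
ply 3, X at OXO/.O./.XX | (1,0)=-1→OXO/XO./.XX*; (1,2)=-1→OXO/.OX/.XX; (2,0)=-1→OXO/.O./XXX
ply 4, O at OXO/XO./.XX | (1,2)=-1→OXO/XOO/.XX; (2,0)=+1→OXO/XO./OXX*
ply 5: OXO/XO./OXX is terminal -1 (X); from O.O/.../.XX depth 5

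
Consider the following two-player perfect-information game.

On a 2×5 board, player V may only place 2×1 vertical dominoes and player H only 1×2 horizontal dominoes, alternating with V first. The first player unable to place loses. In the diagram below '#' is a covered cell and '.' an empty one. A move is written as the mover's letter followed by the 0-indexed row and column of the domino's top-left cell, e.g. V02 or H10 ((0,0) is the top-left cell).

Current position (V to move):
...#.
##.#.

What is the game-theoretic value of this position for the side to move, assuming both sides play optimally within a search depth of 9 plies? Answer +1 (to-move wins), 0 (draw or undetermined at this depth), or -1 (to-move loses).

ply 1, V at ...#./##.#. | V02=+1→..##./####.*; V04=-1→...##/##.##
ply 2, H at ..##./####. | H00=-1→####./####.*
ply 3, V at ####./####. | V04=+1→#####/#####*
ply 4: #####/##### is terminal -1 (H); from ...#./##.#. depth 9

value(...#./##.#., V) = +1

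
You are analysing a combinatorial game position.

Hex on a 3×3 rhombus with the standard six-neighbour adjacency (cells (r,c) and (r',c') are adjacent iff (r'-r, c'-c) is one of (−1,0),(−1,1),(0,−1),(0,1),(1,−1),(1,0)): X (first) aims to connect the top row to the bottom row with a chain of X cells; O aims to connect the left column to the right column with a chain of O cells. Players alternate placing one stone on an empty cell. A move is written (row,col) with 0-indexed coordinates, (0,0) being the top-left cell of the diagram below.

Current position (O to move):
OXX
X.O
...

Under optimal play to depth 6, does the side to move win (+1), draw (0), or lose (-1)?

p1 O@[OXX/X.O/...]: (1,1)[OXX/XOO/...]-1 (2,0)[OXX/X.O/O..]+1* (2,1)[OXX/X.O/.O.]-1 (2,2)[OXX/X.O/..O]-1
p2 X@[OXX/X.O/O..]: (1,1)[OXX/XXO/O..]-1* (2,1)[OXX/X.O/OX.]-1 (2,2)[OXX/X.O/O.X]-1
p3 O@[OXX/XXO/O..]: (2,1)[OXX/XXO/OO.]+1* (2,2)[OXX/XXO/O.O]-1
p4 X@[OXX/XXO/OO.] terminal -1; root [OXX/X.O/...] d6

value(OXX/X.O/..., O) = +1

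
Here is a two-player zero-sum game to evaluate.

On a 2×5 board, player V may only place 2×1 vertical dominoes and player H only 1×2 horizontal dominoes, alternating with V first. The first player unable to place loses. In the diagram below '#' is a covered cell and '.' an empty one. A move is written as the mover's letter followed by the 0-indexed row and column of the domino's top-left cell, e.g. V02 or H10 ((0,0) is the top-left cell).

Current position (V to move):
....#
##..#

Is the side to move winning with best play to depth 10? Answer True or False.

V winning at [....#/##..#]: True

[....#/##..#] V move#1: V02:+1/..#.#/###.#*, V03:-1/...##/##.##
[..#.#/###.#] H move#2: H00:-1/###.#/###.#*
[###.#/###.#] V move#3: V03:+1/#####/#####*
[#####/#####] end (terminal -1, H#4); searched ....#/##..# to 10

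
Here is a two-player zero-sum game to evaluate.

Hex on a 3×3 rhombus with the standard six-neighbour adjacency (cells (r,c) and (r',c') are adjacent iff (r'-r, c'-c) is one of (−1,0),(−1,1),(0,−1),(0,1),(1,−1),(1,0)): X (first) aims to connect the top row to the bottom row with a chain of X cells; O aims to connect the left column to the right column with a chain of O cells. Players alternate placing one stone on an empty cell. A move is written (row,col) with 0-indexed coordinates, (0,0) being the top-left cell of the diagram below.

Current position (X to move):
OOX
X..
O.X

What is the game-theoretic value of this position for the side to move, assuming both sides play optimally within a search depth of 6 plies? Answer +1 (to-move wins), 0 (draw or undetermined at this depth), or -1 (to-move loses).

ply 1, X at OOX/X../O.X | (1,1)=+1→OOX/XX./O.X*; (1,2)=+1→OOX/X.X/O.X; (2,1)=+1→OOX/X../OXX
ply 2, O at OOX/XX./O.X | (1,2)=-1→OOX/XXO/O.X*; (2,1)=-1→OOX/XX./OOX
ply 3, X at OOX/XXO/O.X | (2,1)=+1→OOX/XXO/OXX*
ply 4: OOX/XXO/OXX is terminal -1 (O); from OOX/X../O.X depth 6

value(OOX/X../O.X, X) = +1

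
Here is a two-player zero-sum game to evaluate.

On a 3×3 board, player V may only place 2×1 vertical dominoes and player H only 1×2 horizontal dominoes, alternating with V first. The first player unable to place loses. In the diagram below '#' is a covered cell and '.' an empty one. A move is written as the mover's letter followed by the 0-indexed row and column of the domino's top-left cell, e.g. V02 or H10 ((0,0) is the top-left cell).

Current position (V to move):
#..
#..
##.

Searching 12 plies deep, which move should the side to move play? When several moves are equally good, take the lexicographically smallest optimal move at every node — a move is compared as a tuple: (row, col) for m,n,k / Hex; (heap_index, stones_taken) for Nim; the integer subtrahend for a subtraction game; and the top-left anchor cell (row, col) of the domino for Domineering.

ply 1, V at #../#../##. | V01=+1→##./##./##.*; V02=+1→#.#/#.#/##.; V12=-1→#../#.#/###
ply 2: ##./##./##. is terminal -1 (H); from #../#../##. depth 12

V's best at [#../#../##.]: V01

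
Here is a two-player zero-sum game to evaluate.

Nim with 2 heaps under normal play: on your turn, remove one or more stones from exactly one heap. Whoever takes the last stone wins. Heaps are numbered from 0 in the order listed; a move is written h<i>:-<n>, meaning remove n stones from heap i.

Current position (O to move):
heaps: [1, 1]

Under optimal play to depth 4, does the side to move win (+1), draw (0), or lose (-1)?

value((1,1), O) = -1

ply 1, O at (1,1) | h0:-1=-1→(0,1)*; h1:-1=-1→(1,0)
ply 2, X at (0,1) | h1:-1=+1→(0,0)*
ply 3: (0,0) is terminal -1 (O); from (1,1) depth 4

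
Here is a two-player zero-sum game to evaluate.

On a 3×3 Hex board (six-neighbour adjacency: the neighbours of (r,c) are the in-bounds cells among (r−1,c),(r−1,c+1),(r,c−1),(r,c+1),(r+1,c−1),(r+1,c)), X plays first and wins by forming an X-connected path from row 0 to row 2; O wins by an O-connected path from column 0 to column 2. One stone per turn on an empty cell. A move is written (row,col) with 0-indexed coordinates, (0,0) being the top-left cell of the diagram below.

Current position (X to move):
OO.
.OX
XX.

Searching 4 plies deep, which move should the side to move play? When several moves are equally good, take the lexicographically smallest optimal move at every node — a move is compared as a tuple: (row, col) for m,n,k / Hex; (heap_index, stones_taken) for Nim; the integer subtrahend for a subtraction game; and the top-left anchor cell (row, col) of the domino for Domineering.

X's best at [OO./.OX/XX.]: (0,2)

ply 1, X at OO./.OX/XX. | (0,2)=+1→OOX/.OX/XX.*; (1,0)=-1→OO./XOX/XX.; (2,2)=-1→OO./.OX/XXX
ply 2: OOX/.OX/XX. is terminal -1 (O); from OO./.OX/XX. depth 4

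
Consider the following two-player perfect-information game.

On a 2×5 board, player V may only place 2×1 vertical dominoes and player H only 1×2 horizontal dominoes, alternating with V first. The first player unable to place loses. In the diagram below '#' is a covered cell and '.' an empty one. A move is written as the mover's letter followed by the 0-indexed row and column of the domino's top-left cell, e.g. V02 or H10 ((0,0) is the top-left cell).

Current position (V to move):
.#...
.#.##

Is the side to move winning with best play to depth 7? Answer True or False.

ply 1, V at .#.../.#.## | V00=-1→##.../##.##; V02=+1→.##../.####*
ply 2, H at .##../.#### | H03=-1→.####/.####*
ply 3, V at .####/.#### | V00=+1→#####/#####*
ply 4: #####/##### is terminal -1 (H); from .#.../.#.## depth 7

V winning at [.#.../.#.##]: True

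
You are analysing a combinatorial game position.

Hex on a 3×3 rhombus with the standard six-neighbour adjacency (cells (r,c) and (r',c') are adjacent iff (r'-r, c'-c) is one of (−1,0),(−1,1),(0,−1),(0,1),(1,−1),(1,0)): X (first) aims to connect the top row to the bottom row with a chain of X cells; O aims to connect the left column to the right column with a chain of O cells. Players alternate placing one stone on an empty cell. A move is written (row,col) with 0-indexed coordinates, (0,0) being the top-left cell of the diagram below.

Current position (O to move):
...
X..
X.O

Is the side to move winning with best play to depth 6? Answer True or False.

O winning at [.../X../X.O]: False

p1 O@[.../X../X.O]: (0,0)[O../X../X.O]-1* (0,1)[.O./X../X.O]-1 (0,2)[..O/X../X.O]-1 (1,1)[.../XO./X.O]-1 (1,2)[.../X.O/X.O]-1 (2,1)[.../X../XOO]-1
p2 X@[O../X../X.O]: (0,1)[OX./X../X.O]+1* (0,2)[O.X/X../X.O]+1 (1,1)[O../XX./X.O]+1 (1,2)[O../X.X/X.O]+1 (2,1)[O../X../XXO]+1
p3 O@[OX./X../X.O] terminal -1; root [.../X../X.O] d6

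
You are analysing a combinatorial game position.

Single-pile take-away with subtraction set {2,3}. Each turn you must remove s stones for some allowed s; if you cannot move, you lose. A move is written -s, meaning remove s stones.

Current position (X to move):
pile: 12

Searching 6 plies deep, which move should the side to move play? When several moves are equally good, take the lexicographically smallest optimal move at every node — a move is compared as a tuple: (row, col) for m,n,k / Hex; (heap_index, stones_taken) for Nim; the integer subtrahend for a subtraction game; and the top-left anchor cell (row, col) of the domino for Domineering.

p1 X@[12]: -2[10]+1* -3[9]-1
p2 O@[10]: -2[8]-1* -3[7]-1
p3 X@[8]: -2[6]+1* -3[5]+1
p4 O@[6]: -2[4]-1* -3[3]-1
p5 X@[4]: -2[2]-1 -3[1]+1*
p6 O@[1] terminal -1; root [12] d6

X's best at [12]: -2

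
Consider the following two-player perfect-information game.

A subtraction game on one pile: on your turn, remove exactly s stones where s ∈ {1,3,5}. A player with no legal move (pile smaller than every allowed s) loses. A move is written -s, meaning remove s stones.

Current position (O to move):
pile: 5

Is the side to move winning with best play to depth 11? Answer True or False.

O winning at [5]: True

[5] O move#1: -1:+1/4*, -3:+1/2, -5:+1/0
[4] X move#2: -1:-1/3*, -3:-1/1
[3] O move#3: -1:+1/2*, -3:+1/0
[2] X move#4: -1:-1/1*
[1] O move#5: -1:+1/0*
[0] end (terminal -1, X#6); searched 5 to 11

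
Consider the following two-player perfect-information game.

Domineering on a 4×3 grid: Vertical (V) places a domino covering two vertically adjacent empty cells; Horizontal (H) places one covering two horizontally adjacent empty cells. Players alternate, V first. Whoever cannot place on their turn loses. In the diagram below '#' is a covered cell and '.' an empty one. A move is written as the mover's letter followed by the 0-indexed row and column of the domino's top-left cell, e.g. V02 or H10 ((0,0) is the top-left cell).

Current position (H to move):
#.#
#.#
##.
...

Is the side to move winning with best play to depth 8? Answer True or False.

H winning at [#.#/#.#/##./...]: False

p1 H@[#.#/#.#/##./...]: H30[#.#/#.#/##./##.]-1* H31[#.#/#.#/##./.##]-1
p2 V@[#.#/#.#/##./##.]: V01[###/###/##./##.]+1* V22[#.#/#.#/###/###]+1
p3 H@[###/###/##./##.] terminal -1; root [#.#/#.#/##./...] d8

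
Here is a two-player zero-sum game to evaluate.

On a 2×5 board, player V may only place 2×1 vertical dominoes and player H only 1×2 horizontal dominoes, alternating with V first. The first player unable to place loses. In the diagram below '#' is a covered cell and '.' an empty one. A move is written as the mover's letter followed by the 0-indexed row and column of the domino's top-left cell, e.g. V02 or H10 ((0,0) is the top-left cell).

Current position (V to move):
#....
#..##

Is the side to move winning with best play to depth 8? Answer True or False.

[#..../#..##] V move#1: V01:-1/##.../##.##, V02:+1/#.#../#.###*
[#.#../#.###] H move#2: H03:-1/#.###/#.###*
[#.###/#.###] V move#3: V01:+1/#####/#####*
[#####/#####] end (terminal -1, H#4); searched #..../#..## to 8

V winning at [#..../#..##]: True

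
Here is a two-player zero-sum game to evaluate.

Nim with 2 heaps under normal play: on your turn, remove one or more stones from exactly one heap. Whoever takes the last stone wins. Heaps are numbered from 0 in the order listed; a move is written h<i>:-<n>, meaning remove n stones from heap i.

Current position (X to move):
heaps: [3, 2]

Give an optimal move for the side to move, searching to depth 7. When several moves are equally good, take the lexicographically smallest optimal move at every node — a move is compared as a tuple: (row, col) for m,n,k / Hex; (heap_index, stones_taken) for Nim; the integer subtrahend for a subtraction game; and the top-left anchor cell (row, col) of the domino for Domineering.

p1 X@[(3,2)]: h0:-1[(2,2)]+1* h0:-2[(1,2)]-1 h0:-3[(0,2)]-1 h1:-1[(3,1)]-1 h1:-2[(3,0)]-1
p2 O@[(2,2)]: h0:-1[(1,2)]-1* h0:-2[(0,2)]-1 h1:-1[(2,1)]-1 h1:-2[(2,0)]-1
p3 X@[(1,2)]: h0:-1[(0,2)]-1 h1:-1[(1,1)]+1* h1:-2[(1,0)]-1
p4 O@[(1,1)]: h0:-1[(0,1)]-1* h1:-1[(1,0)]-1
p5 X@[(0,1)]: h1:-1[(0,0)]+1*
p6 O@[(0,0)] terminal -1; root [(3,2)] d7

X's best at [(3,2)]: h0:-1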